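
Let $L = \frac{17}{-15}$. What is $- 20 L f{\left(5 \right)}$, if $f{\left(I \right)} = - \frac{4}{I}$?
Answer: $- \frac{272}{15} \approx -18.133$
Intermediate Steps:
$L = - \frac{17}{15}$ ($L = 17 \left(- \frac{1}{15}\right) = - \frac{17}{15} \approx -1.1333$)
$- 20 L f{\left(5 \right)} = \left(-20\right) \left(- \frac{17}{15}\right) \left(- \frac{4}{5}\right) = \frac{68 \left(\left(-4\right) \frac{1}{5}\right)}{3} = \frac{68}{3} \left(- \frac{4}{5}\right) = - \frac{272}{15}$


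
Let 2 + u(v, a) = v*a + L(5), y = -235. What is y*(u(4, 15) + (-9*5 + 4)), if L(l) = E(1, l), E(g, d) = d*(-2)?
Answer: -1645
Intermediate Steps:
E(g, d) = -2*d
L(l) = -2*l
u(v, a) = -12 + a*v (u(v, a) = -2 + (v*a - 2*5) = -2 + (a*v - 10) = -2 + (-10 + a*v) = -12 + a*v)
y*(u(4, 15) + (-9*5 + 4)) = -235*((-12 + 15*4) + (-9*5 + 4)) = -235*((-12 + 60) + (-45 + 4)) = -235*(48 - 41) = -235*7 = -1645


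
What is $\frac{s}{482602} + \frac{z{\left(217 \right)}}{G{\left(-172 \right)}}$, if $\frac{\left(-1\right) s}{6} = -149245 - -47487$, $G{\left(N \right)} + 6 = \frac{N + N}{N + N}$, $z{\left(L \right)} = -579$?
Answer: $\frac{141239649}{1206505} \approx 117.07$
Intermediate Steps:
$G{\left(N \right)} = -5$ ($G{\left(N \right)} = -6 + \frac{N + N}{N + N} = -6 + \frac{2 N}{2 N} = -6 + 2 N \frac{1}{2 N} = -6 + 1 = -5$)
$s = 610548$ ($s = - 6 \left(-149245 - -47487\right) = - 6 \left(-149245 + 47487\right) = \left(-6\right) \left(-101758\right) = 610548$)
$\frac{s}{482602} + \frac{z{\left(217 \right)}}{G{\left(-172 \right)}} = \frac{610548}{482602} - \frac{579}{-5} = 610548 \cdot \frac{1}{482602} - - \frac{579}{5} = \frac{305274}{241301} + \frac{579}{5} = \frac{141239649}{1206505}$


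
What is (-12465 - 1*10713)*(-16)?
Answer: 370848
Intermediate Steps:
(-12465 - 1*10713)*(-16) = (-12465 - 10713)*(-16) = -23178*(-16) = 370848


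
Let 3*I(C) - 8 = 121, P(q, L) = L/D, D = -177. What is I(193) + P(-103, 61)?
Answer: 7550/177 ≈ 42.655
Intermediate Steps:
P(q, L) = -L/177 (P(q, L) = L/(-177) = L*(-1/177) = -L/177)
I(C) = 43 (I(C) = 8/3 + (⅓)*121 = 8/3 + 121/3 = 43)
I(193) + P(-103, 61) = 43 - 1/177*61 = 43 - 61/177 = 7550/177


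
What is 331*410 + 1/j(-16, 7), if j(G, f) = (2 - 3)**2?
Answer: 135711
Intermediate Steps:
j(G, f) = 1 (j(G, f) = (-1)**2 = 1)
331*410 + 1/j(-16, 7) = 331*410 + 1/1 = 135710 + 1 = 135711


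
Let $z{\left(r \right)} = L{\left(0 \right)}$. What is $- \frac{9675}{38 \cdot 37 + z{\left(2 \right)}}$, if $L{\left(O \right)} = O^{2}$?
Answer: $- \frac{9675}{1406} \approx -6.8812$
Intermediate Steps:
$z{\left(r \right)} = 0$ ($z{\left(r \right)} = 0^{2} = 0$)
$- \frac{9675}{38 \cdot 37 + z{\left(2 \right)}} = - \frac{9675}{38 \cdot 37 + 0} = - \frac{9675}{1406 + 0} = - \frac{9675}{1406}$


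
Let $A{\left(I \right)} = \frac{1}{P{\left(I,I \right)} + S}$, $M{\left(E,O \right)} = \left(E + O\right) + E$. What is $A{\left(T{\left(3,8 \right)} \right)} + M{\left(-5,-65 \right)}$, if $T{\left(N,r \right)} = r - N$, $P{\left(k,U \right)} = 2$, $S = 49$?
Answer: $- \frac{3824}{51} \approx -74.98$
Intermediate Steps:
$M{\left(E,O \right)} = O + 2 E$
$A{\left(I \right)} = \frac{1}{51}$ ($A{\left(I \right)} = \frac{1}{2 + 49} = \frac{1}{51}$)
$A{\left(T{\left(3,8 \right)} \right)} + M{\left(-5,-65 \right)} = \frac{1}{51} + \left(-65 + 2 \left(-5\right)\right) = \frac{1}{51} - 75 = - \frac{3824}{51}$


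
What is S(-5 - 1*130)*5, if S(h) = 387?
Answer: 1935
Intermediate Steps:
S(-5 - 1*130)*5 = 387*5 = 1935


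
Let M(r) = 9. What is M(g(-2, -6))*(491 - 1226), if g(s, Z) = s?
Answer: -6615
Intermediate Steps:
M(g(-2, -6))*(491 - 1226) = 9*(491 - 1226) = 9*(-735) = -6615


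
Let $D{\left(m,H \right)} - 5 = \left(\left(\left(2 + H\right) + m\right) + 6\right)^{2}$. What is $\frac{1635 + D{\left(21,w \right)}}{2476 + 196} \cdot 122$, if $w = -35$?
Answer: $\frac{25559}{334} \approx 76.524$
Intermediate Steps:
$D{\left(m,H \right)} = 5 + \left(8 + H + m\right)^{2}$ ($D{\left(m,H \right)} = 5 + \left(\left(\left(2 + H\right) + m\right) + 6\right)^{2} = 5 + \left(\left(2 + H + m\right) + 6\right)^{2} = 5 + \left(8 + H + m\right)^{2}$)
$\frac{1635 + D{\left(21,w \right)}}{2476 + 196} \cdot 122 = \frac{1635 + \left(5 + \left(8 - 35 + 21\right)^{2}\right)}{2476 + 196} \cdot 122 = \frac{1635 + \left(5 + \left(-6\right)^{2}\right)}{2672} \cdot 122 = \left(1635 + \left(5 + 36\right)\right) \frac{1}{2672} \cdot 122 = \left(1635 + 41\right) \frac{1}{2672} \cdot 122 = 1676 \cdot \frac{1}{2672} \cdot 122 = \frac{419}{668} \cdot 122 = \frac{25559}{334}$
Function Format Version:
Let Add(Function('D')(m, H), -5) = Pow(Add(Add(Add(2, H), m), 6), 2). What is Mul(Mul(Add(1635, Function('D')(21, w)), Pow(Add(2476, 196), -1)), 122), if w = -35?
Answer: Rational(25559, 334) ≈ 76.524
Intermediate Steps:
Function('D')(m, H) = Add(5, Pow(Add(8, H, m), 2)) (Function('D')(m, H) = Add(5, Pow(Add(Add(Add(2, H), m), 6), 2)) = Add(5, Pow(Add(Add(2, H, m), 6), 2)) = Add(5, Pow(Add(8, H, m), 2)))
Mul(Mul(Add(1635, Function('D')(21, w)), Pow(Add(2476, 196), -1)), 122) = Mul(Mul(Add(1635, Add(5, Pow(Add(8, -35, 21), 2))), Pow(Add(2476, 196), -1)), 122) = Mul(Mul(Add(1635, Add(5, Pow(-6, 2))), Pow(2672, -1)), 122) = Mul(Mul(Add(1635, Add(5, 36)), Rational(1, 2672)), 122) = Mul(Mul(Add(1635, 41), Rational(1, 2672)), 122) = Mul(Mul(1676, Rational(1, 2672)), 122) = Mul(Rational(419, 668), 122) = Rational(25559, 334)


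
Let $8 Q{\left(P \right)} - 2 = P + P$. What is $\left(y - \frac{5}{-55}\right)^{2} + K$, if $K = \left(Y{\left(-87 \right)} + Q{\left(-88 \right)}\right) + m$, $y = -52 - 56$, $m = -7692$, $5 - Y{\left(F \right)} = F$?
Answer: $\frac{1946949}{484} \approx 4022.6$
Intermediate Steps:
$Y{\left(F \right)} = 5 - F$
$Q{\left(P \right)} = \frac{1}{4} + \frac{P}{4}$ ($Q{\left(P \right)} = \frac{1}{4} + \frac{P + P}{8} = \frac{1}{4} + \frac{2 P}{8} = \frac{1}{4} + \frac{P}{4}$)
$y = -108$ ($y = -52 - 56 = -108$)
$K = - \frac{30487}{4}$ ($K = \left(\left(5 - -87\right) + \left(\frac{1}{4} + \frac{1}{4} \left(-88\right)\right)\right) - 7692 = \left(\left(5 + 87\right) + \left(\frac{1}{4} - 22\right)\right) - 7692 = \left(92 - \frac{87}{4}\right) - 7692 = \frac{281}{4} - 7692 = - \frac{30487}{4} \approx -7621.8$)
$\left(y - \frac{5}{-55}\right)^{2} + K = \left(-108 - \frac{5}{-55}\right)^{2} - \frac{30487}{4} = \left(-108 - - \frac{1}{11}\right)^{2} - \frac{30487}{4} = \left(-108 + \frac{1}{11}\right)^{2} - \frac{30487}{4} = \left(- \frac{1187}{11}\right)^{2} - \frac{30487}{4} = \frac{1408969}{121} - \frac{30487}{4} = \frac{1946949}{484}$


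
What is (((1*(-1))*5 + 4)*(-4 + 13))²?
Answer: 81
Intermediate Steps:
(((1*(-1))*5 + 4)*(-4 + 13))² = ((-1*5 + 4)*9)² = ((-5 + 4)*9)² = (-1*9)² = (-9)² = 81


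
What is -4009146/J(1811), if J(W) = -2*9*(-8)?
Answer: -668191/24 ≈ -27841.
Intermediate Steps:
J(W) = 144 (J(W) = -18*(-8) = 144)
-4009146/J(1811) = -4009146/144 = -4009146*1/144 = -668191/24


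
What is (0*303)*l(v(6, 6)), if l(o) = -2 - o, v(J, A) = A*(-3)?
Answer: 0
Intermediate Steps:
v(J, A) = -3*A
(0*303)*l(v(6, 6)) = (0*303)*(-2 - (-3)*6) = 0*(-2 - 1*(-18)) = 0*(-2 + 18) = 0*16 = 0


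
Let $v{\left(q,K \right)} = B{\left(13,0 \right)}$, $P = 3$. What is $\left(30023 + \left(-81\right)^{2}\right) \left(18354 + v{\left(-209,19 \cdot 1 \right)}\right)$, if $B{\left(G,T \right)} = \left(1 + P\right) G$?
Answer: $673365104$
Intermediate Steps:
$B{\left(G,T \right)} = 4 G$ ($B{\left(G,T \right)} = \left(1 + 3\right) G = 4 G$)
$v{\left(q,K \right)} = 52$ ($v{\left(q,K \right)} = 4 \cdot 13 = 52$)
$\left(30023 + \left(-81\right)^{2}\right) \left(18354 + v{\left(-209,19 \cdot 1 \right)}\right) = \left(30023 + \left(-81\right)^{2}\right) \left(18354 + 52\right) = \left(30023 + 6561\right) 18406 = 36584 \cdot 18406 = 673365104$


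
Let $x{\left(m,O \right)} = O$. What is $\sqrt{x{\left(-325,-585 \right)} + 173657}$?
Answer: $4 \sqrt{10817} \approx 416.02$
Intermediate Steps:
$\sqrt{x{\left(-325,-585 \right)} + 173657} = \sqrt{-585 + 173657} = \sqrt{173072} = 4 \sqrt{10817}$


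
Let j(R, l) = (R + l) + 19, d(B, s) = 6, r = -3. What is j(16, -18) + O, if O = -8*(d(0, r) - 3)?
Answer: -7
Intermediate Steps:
j(R, l) = 19 + R + l
O = -24 (O = -8*(6 - 3) = -8*3 = -24)
j(16, -18) + O = (19 + 16 - 18) - 24 = 17 - 24 = -7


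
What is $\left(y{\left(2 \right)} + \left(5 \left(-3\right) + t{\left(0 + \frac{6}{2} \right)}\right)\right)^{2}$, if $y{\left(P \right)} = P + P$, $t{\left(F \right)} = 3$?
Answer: $64$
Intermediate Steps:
$y{\left(P \right)} = 2 P$
$\left(y{\left(2 \right)} + \left(5 \left(-3\right) + t{\left(0 + \frac{6}{2} \right)}\right)\right)^{2} = \left(2 \cdot 2 + \left(5 \left(-3\right) + 3\right)\right)^{2} = \left(4 + \left(-15 + 3\right)\right)^{2} = \left(4 - 12\right)^{2} = \left(-8\right)^{2} = 64$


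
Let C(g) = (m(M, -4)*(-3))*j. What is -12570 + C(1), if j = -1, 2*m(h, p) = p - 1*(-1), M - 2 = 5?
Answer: -25149/2 ≈ -12575.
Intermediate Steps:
M = 7 (M = 2 + 5 = 7)
m(h, p) = 1/2 + p/2 (m(h, p) = (p - 1*(-1))/2 = (p + 1)/2 = (1 + p)/2 = 1/2 + p/2)
C(g) = -9/2 (C(g) = ((1/2 + (1/2)*(-4))*(-3))*(-1) = ((1/2 - 2)*(-3))*(-1) = -3/2*(-3)*(-1) = (9/2)*(-1) = -9/2)
-12570 + C(1) = -12570 - 9/2 = -25149/2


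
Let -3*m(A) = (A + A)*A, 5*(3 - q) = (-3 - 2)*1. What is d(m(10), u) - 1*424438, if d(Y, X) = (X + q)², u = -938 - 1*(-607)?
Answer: -317509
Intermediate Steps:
q = 4 (q = 3 - (-3 - 2)/5 = 3 - (-1) = 3 - ⅕*(-5) = 3 + 1 = 4)
m(A) = -2*A²/3 (m(A) = -(A + A)*A/3 = -2*A*A/3 = -2*A²/3)
u = -331 (u = -938 + 607 = -331)
d(Y, X) = (4 + X)² (d(Y, X) = (X + 4)² = (4 + X)²)
d(m(10), u) - 1*424438 = (4 - 331)² - 1*424438 = (-327)² - 424438 = 106929 - 424438 = -317509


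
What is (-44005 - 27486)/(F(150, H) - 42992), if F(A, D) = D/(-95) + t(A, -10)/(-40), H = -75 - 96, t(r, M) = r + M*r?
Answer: 1429820/859129 ≈ 1.6643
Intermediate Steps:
H = -171
F(A, D) = -D/95 + 9*A/40 (F(A, D) = D/(-95) + (A*(1 - 10))/(-40) = D*(-1/95) + (A*(-9))*(-1/40) = -D/95 - 9*A*(-1/40) = -D/95 + 9*A/40)
(-44005 - 27486)/(F(150, H) - 42992) = (-44005 - 27486)/((-1/95*(-171) + (9/40)*150) - 42992) = -71491/((9/5 + 135/4) - 42992) = -71491/(711/20 - 42992) = -71491/(-859129/20) = -71491*(-20/859129) = 1429820/859129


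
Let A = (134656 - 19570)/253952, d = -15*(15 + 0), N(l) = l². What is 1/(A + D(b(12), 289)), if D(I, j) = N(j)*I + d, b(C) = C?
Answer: 126976/127233437895 ≈ 9.9798e-7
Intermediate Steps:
d = -225 (d = -15*15 = -225)
A = 57543/126976 (A = 115086*(1/253952) = 57543/126976 ≈ 0.45318)
D(I, j) = -225 + I*j² (D(I, j) = j²*I - 225 = I*j² - 225 = -225 + I*j²)
1/(A + D(b(12), 289)) = 1/(57543/126976 + (-225 + 12*289²)) = 1/(57543/126976 + (-225 + 12*83521)) = 1/(57543/126976 + (-225 + 1002252)) = 1/(57543/126976 + 1002027) = 1/(127233437895/126976) = 126976/127233437895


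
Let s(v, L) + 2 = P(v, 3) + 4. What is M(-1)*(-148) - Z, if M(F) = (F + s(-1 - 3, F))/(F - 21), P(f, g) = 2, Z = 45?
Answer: -273/11 ≈ -24.818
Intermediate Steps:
s(v, L) = 4 (s(v, L) = -2 + (2 + 4) = -2 + 6 = 4)
M(F) = (4 + F)/(-21 + F) (M(F) = (F + 4)/(F - 21) = (4 + F)/(-21 + F))
M(-1)*(-148) - Z = ((4 - 1)/(-21 - 1))*(-148) - 1*45 = (3/(-22))*(-148) - 45 = -1/22*3*(-148) - 45 = -3/22*(-148) - 45 = 222/11 - 45 = -273/11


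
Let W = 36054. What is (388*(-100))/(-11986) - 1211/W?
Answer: 692190077/216071622 ≈ 3.2035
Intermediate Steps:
(388*(-100))/(-11986) - 1211/W = (388*(-100))/(-11986) - 1211/36054 = -38800*(-1/11986) - 1211*1/36054 = 19400/5993 - 1211/36054 = 692190077/216071622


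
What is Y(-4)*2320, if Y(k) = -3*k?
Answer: 27840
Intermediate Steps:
Y(-4)*2320 = -3*(-4)*2320 = 12*2320 = 27840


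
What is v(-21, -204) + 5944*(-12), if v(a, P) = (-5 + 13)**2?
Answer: -71264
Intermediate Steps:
v(a, P) = 64 (v(a, P) = 8**2 = 64)
v(-21, -204) + 5944*(-12) = 64 + 5944*(-12) = 64 - 71328 = -71264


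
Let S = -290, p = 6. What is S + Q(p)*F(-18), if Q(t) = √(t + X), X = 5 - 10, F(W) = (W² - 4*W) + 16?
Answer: 122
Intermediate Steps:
F(W) = 16 + W² - 4*W
X = -5
Q(t) = √(-5 + t) (Q(t) = √(t - 5) = √(-5 + t))
S + Q(p)*F(-18) = -290 + √(-5 + 6)*(16 + (-18)² - 4*(-18)) = -290 + √1*(16 + 324 + 72) = -290 + 1*412 = -290 + 412 = 122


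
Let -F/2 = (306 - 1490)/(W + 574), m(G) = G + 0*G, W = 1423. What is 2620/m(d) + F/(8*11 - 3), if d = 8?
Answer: 111187711/339490 ≈ 327.51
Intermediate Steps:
m(G) = G (m(G) = G + 0 = G)
F = 2368/1997 (F = -2*(306 - 1490)/(1423 + 574) = -(-2368)/1997 = -2*(-1184/1997) = 2368/1997 ≈ 1.1858)
2620/m(d) + F/(8*11 - 3) = 2620/8 + 2368/(1997*(8*11 - 3)) = 2620*(⅛) + 2368/(1997*(88 - 3)) = 655/2 + (2368/1997)/85 = 655/2 + (2368/1997)*(1/85) = 655/2 + 2368/169745 = 111187711/339490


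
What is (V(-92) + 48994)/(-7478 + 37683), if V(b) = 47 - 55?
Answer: 6998/4315 ≈ 1.6218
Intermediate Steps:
V(b) = -8
(V(-92) + 48994)/(-7478 + 37683) = (-8 + 48994)/(-7478 + 37683) = 48986/30205 = 48986*(1/30205) = 6998/4315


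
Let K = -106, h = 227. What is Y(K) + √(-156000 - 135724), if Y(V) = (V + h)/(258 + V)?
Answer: 121/152 + 2*I*√72931 ≈ 0.79605 + 540.12*I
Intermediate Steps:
Y(V) = (227 + V)/(258 + V) (Y(V) = (V + 227)/(258 + V) = (227 + V)/(258 + V))
Y(K) + √(-156000 - 135724) = (227 - 106)/(258 - 106) + √(-156000 - 135724) = 121/152 + √(-291724) = (1/152)*121 + 2*I*√72931 = 121/152 + 2*I*√72931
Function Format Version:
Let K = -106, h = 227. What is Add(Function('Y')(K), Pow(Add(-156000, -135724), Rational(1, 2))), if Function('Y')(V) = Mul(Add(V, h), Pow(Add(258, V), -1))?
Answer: Add(Rational(121, 152), Mul(2, I, Pow(72931, Rational(1, 2)))) ≈ Add(0.79605, Mul(540.12, I))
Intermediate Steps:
Function('Y')(V) = Mul(Pow(Add(258, V), -1), Add(227, V)) (Function('Y')(V) = Mul(Add(V, 227), Pow(Add(258, V), -1)) = Mul(Add(227, V), Pow(Add(258, V), -1)) = Mul(Pow(Add(258, V), -1), Add(227, V)))
Add(Function('Y')(K), Pow(Add(-156000, -135724), Rational(1, 2))) = Add(Mul(Pow(Add(258, -106), -1), Add(227, -106)), Pow(Add(-156000, -135724), Rational(1, 2))) = Add(Mul(Pow(152, -1), 121), Pow(-291724, Rational(1, 2))) = Add(Mul(Rational(1, 152), 121), Mul(2, I, Pow(72931, Rational(1, 2)))) = Add(Rational(121, 152), Mul(2, I, Pow(72931, Rational(1, 2))))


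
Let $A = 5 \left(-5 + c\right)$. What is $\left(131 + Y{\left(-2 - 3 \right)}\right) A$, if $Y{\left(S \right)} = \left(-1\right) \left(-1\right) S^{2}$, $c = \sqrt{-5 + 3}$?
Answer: $-3900 + 780 i \sqrt{2} \approx -3900.0 + 1103.1 i$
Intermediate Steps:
$c = i \sqrt{2}$ ($c = \sqrt{-2} = i \sqrt{2} \approx 1.4142 i$)
$A = -25 + 5 i \sqrt{2}$ ($A = 5 \left(-5 + i \sqrt{2}\right) = -25 + 5 i \sqrt{2} \approx -25.0 + 7.0711 i$)
$Y{\left(S \right)} = S^{2}$ ($Y{\left(S \right)} = 1 S^{2} = S^{2}$)
$\left(131 + Y{\left(-2 - 3 \right)}\right) A = \left(131 + \left(-2 - 3\right)^{2}\right) \left(-25 + 5 i \sqrt{2}\right) = \left(131 + \left(-5\right)^{2}\right) \left(-25 + 5 i \sqrt{2}\right) = \left(131 + 25\right) \left(-25 + 5 i \sqrt{2}\right) = 156 \left(-25 + 5 i \sqrt{2}\right) = -3900 + 780 i \sqrt{2}$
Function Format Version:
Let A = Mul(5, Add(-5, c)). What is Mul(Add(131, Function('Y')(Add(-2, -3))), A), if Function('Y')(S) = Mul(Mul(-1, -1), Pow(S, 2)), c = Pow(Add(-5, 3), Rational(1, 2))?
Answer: Add(-3900, Mul(780, I, Pow(2, Rational(1, 2)))) ≈ Add(-3900.0, Mul(1103.1, I))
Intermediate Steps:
c = Mul(I, Pow(2, Rational(1, 2))) (c = Pow(-2, Rational(1, 2)) = Mul(I, Pow(2, Rational(1, 2))) ≈ Mul(1.4142, I))
A = Add(-25, Mul(5, I, Pow(2, Rational(1, 2)))) (A = Mul(5, Add(-5, Mul(I, Pow(2, Rational(1, 2))))) = Add(-25, Mul(5, I, Pow(2, Rational(1, 2)))) ≈ Add(-25.000, Mul(7.0711, I)))
Function('Y')(S) = Pow(S, 2) (Function('Y')(S) = Mul(1, Pow(S, 2)) = Pow(S, 2))
Mul(Add(131, Function('Y')(Add(-2, -3))), A) = Mul(Add(131, Pow(Add(-2, -3), 2)), Add(-25, Mul(5, I, Pow(2, Rational(1, 2))))) = Mul(Add(131, Pow(-5, 2)), Add(-25, Mul(5, I, Pow(2, Rational(1, 2))))) = Mul(Add(131, 25), Add(-25, Mul(5, I, Pow(2, Rational(1, 2))))) = Mul(156, Add(-25, Mul(5, I, Pow(2, Rational(1, 2))))) = Add(-3900, Mul(780, I, Pow(2, Rational(1, 2))))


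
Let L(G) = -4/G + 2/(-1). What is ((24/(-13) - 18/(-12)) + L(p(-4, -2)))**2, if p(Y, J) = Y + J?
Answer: 17161/6084 ≈ 2.8207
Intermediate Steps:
p(Y, J) = J + Y
L(G) = -2 - 4/G (L(G) = -4/G + 2*(-1) = -4/G - 2 = -2 - 4/G)
((24/(-13) - 18/(-12)) + L(p(-4, -2)))**2 = ((24/(-13) - 18/(-12)) + (-2 - 4/(-2 - 4)))**2 = ((24*(-1/13) - 18*(-1/12)) + (-2 - 4/(-6)))**2 = ((-24/13 + 3/2) + (-2 - 4*(-1/6)))**2 = (-9/26 + (-2 + 2/3))**2 = (-9/26 - 4/3)**2 = (-131/78)**2 = 17161/6084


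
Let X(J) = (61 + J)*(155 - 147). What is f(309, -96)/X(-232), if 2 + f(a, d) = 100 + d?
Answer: -1/684 ≈ -0.0014620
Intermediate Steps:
X(J) = 488 + 8*J (X(J) = (61 + J)*8 = 488 + 8*J)
f(a, d) = 98 + d (f(a, d) = -2 + (100 + d) = 98 + d)
f(309, -96)/X(-232) = (98 - 96)/(488 + 8*(-232)) = 2/(488 - 1856) = 2/(-1368) = 2*(-1/1368) = -1/684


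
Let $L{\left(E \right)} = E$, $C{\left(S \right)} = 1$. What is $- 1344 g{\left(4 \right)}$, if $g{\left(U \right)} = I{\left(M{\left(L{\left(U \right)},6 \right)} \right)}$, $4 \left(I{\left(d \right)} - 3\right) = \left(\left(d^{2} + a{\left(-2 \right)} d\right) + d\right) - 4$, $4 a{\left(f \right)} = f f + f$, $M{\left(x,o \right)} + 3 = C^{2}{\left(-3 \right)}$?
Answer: $-3024$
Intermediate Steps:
$M{\left(x,o \right)} = -2$ ($M{\left(x,o \right)} = -3 + 1^{2} = -3 + 1 = -2$)
$a{\left(f \right)} = \frac{f}{4} + \frac{f^{2}}{4}$ ($a{\left(f \right)} = \frac{f f + f}{4} = \frac{f^{2} + f}{4} = \frac{f + f^{2}}{4} = \frac{f}{4} + \frac{f^{2}}{4}$)
$I{\left(d \right)} = 2 + \frac{d^{2}}{4} + \frac{3 d}{8}$ ($I{\left(d \right)} = 3 + \frac{\left(\left(d^{2} + \frac{1}{4} \left(-2\right) \left(1 - 2\right) d\right) + d\right) - 4}{4} = 3 + \frac{\left(\left(d^{2} + \frac{1}{4} \left(-2\right) \left(-1\right) d\right) + d\right) - 4}{4} = 3 + \frac{\left(\left(d^{2} + \frac{d}{2}\right) + d\right) - 4}{4} = 3 + \frac{\left(d^{2} + \frac{3 d}{2}\right) - 4}{4} = 3 + \frac{-4 + d^{2} + \frac{3 d}{2}}{4} = 3 + \left(-1 + \frac{d^{2}}{4} + \frac{3 d}{8}\right) = 2 + \frac{d^{2}}{4} + \frac{3 d}{8}$)
$g{\left(U \right)} = \frac{9}{4}$ ($g{\left(U \right)} = 2 + \frac{\left(-2\right)^{2}}{4} + \frac{3}{8} \left(-2\right) = 2 + \frac{1}{4} \cdot 4 - \frac{3}{4} = 2 + 1 - \frac{3}{4} = \frac{9}{4}$)
$- 1344 g{\left(4 \right)} = \left(-1344\right) \frac{9}{4} = -3024$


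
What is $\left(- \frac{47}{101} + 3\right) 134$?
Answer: $\frac{34304}{101} \approx 339.64$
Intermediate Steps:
$\left(- \frac{47}{101} + 3\right) 134 = \frac{256}{101} \cdot 134 = \frac{34304}{101}$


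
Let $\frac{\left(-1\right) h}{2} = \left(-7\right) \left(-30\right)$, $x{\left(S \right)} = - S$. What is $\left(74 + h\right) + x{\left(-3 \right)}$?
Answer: $-343$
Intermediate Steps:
$h = -420$ ($h = - 2 \left(\left(-7\right) \left(-30\right)\right) = \left(-2\right) 210 = -420$)
$\left(74 + h\right) + x{\left(-3 \right)} = \left(74 - 420\right) - -3 = -346 + 3 = -343$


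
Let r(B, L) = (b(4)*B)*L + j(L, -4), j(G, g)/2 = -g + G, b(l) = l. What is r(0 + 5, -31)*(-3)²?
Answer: -6066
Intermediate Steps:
j(G, g) = -2*g + 2*G (j(G, g) = 2*(-g + G) = 2*(G - g) = -2*g + 2*G)
r(B, L) = 8 + 2*L + 4*B*L (r(B, L) = (4*B)*L + (-2*(-4) + 2*L) = 4*B*L + (8 + 2*L) = 8 + 2*L + 4*B*L)
r(0 + 5, -31)*(-3)² = (8 + 2*(-31) + 4*(0 + 5)*(-31))*(-3)² = (8 - 62 + 4*5*(-31))*9 = (8 - 62 - 620)*9 = -674*9 = -6066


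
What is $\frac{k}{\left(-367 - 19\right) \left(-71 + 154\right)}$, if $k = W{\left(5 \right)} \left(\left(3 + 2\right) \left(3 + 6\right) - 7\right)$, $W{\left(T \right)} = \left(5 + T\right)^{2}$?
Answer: $- \frac{1900}{16019} \approx -0.11861$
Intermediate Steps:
$k = 3800$ ($k = \left(5 + 5\right)^{2} \left(\left(3 + 2\right) \left(3 + 6\right) - 7\right) = 10^{2} \left(5 \cdot 9 - 7\right) = 100 \left(45 - 7\right) = 100 \cdot 38 = 3800$)
$\frac{k}{\left(-367 - 19\right) \left(-71 + 154\right)} = \frac{3800}{\left(-367 - 19\right) \left(-71 + 154\right)} = \frac{3800}{\left(-386\right) 83} = \frac{3800}{-32038} = 3800 \left(- \frac{1}{32038}\right) = - \frac{1900}{16019}$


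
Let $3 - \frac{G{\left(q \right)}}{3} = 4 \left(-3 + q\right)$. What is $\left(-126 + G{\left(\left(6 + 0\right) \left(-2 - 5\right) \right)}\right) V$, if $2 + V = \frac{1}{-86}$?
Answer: $- \frac{73179}{86} \approx -850.92$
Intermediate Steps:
$V = - \frac{173}{86}$ ($V = -2 + \frac{1}{-86} = -2 - \frac{1}{86} = - \frac{173}{86} \approx -2.0116$)
$G{\left(q \right)} = 45 - 12 q$ ($G{\left(q \right)} = 9 - 3 \cdot 4 \left(-3 + q\right) = 9 - 3 \left(-12 + 4 q\right) = 9 - \left(-36 + 12 q\right) = 45 - 12 q$)
$\left(-126 + G{\left(\left(6 + 0\right) \left(-2 - 5\right) \right)}\right) V = \left(-126 - \left(-45 + 12 \left(6 + 0\right) \left(-2 - 5\right)\right)\right) \left(- \frac{173}{86}\right) = \left(-126 - \left(-45 + 12 \cdot 6 \left(-7\right)\right)\right) \left(- \frac{173}{86}\right) = \left(-126 + \left(45 - -504\right)\right) \left(- \frac{173}{86}\right) = \left(-126 + \left(45 + 504\right)\right) \left(- \frac{173}{86}\right) = \left(-126 + 549\right) \left(- \frac{173}{86}\right) = 423 \left(- \frac{173}{86}\right) = - \frac{73179}{86}$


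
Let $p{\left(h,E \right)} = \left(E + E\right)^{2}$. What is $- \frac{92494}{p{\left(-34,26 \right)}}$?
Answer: $- \frac{46247}{1352} \approx -34.206$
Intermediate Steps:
$p{\left(h,E \right)} = 4 E^{2}$ ($p{\left(h,E \right)} = \left(2 E\right)^{2} = 4 E^{2}$)
$- \frac{92494}{p{\left(-34,26 \right)}} = - \frac{92494}{4 \cdot 26^{2}} = - \frac{92494}{4 \cdot 676} = - \frac{92494}{2704} = \left(-92494\right) \frac{1}{2704} = - \frac{46247}{1352}$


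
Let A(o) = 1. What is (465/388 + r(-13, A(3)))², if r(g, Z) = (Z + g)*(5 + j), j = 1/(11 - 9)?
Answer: 632170449/150544 ≈ 4199.2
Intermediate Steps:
j = ½ (j = 1/2 = ½ ≈ 0.50000)
r(g, Z) = 11*Z/2 + 11*g/2 (r(g, Z) = (Z + g)*(5 + ½) = (Z + g)*(11/2) = 11*Z/2 + 11*g/2)
(465/388 + r(-13, A(3)))² = (465/388 + ((11/2)*1 + (11/2)*(-13)))² = (465*(1/388) + (11/2 - 143/2))² = (465/388 - 66)² = (-25143/388)² = 632170449/150544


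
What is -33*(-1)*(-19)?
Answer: -627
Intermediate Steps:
-33*(-1)*(-19) = 33*(-19) = -627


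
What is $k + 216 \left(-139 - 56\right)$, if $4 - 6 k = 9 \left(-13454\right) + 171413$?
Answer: $- \frac{303043}{6} \approx -50507.0$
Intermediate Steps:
$k = - \frac{50323}{6}$ ($k = \frac{2}{3} - \frac{9 \left(-13454\right) + 171413}{6} = \frac{2}{3} - \frac{-121086 + 171413}{6} = \frac{2}{3} - \frac{50327}{6} = - \frac{50323}{6} \approx -8387.2$)
$k + 216 \left(-139 - 56\right) = - \frac{50323}{6} + 216 \left(-139 - 56\right) = - \frac{50323}{6} + 216 \left(-195\right) = - \frac{50323}{6} - 42120 = - \frac{303043}{6}$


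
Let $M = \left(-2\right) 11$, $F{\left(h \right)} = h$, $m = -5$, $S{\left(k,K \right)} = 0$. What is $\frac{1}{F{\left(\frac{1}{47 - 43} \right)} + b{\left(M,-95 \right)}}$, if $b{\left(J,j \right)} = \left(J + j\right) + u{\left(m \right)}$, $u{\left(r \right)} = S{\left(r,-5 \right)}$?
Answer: $- \frac{4}{467} \approx -0.0085653$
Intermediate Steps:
$M = -22$
$u{\left(r \right)} = 0$
$b{\left(J,j \right)} = J + j$ ($b{\left(J,j \right)} = \left(J + j\right) + 0 = J + j$)
$\frac{1}{F{\left(\frac{1}{47 - 43} \right)} + b{\left(M,-95 \right)}} = \frac{1}{\frac{1}{47 - 43} - 117} = \frac{1}{\frac{1}{4} - 117} = \frac{1}{- \frac{467}{4}} = - \frac{4}{467}$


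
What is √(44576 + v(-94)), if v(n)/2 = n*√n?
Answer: 2*√(11144 - 47*I*√94) ≈ 211.17 - 4.3157*I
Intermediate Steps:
v(n) = 2*n^(3/2) (v(n) = 2*(n*√n) = 2*n^(3/2))
√(44576 + v(-94)) = √(44576 + 2*(-94)^(3/2)) = √(44576 + 2*(-94*I*√94)) = √(44576 - 188*I*√94)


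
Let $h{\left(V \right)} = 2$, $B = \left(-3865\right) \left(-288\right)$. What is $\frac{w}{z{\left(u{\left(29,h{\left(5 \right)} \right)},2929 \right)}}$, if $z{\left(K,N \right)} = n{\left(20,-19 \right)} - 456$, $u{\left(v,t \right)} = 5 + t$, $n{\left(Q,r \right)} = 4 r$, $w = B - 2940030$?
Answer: $\frac{913455}{266} \approx 3434.0$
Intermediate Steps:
$B = 1113120$
$w = -1826910$ ($w = 1113120 - 2940030 = -1826910$)
$z{\left(K,N \right)} = -532$ ($z{\left(K,N \right)} = 4 \left(-19\right) - 456 = -76 - 456 = -532$)
$\frac{w}{z{\left(u{\left(29,h{\left(5 \right)} \right)},2929 \right)}} = - \frac{1826910}{-532} = \left(-1826910\right) \left(- \frac{1}{532}\right) = \frac{913455}{266}$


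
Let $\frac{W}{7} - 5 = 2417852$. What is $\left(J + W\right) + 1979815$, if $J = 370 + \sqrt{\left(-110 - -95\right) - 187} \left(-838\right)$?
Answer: $18905184 - 838 i \sqrt{202} \approx 1.8905 \cdot 10^{7} - 11910.0 i$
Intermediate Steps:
$W = 16924999$ ($W = 35 + 7 \cdot 2417852 = 35 + 16924964 = 16924999$)
$J = 370 - 838 i \sqrt{202}$ ($J = 370 + \sqrt{\left(-110 + 95\right) - 187} \left(-838\right) = 370 + \sqrt{-15 - 187} \left(-838\right) = 370 + \sqrt{-202} \left(-838\right) = 370 + i \sqrt{202} \left(-838\right) = 370 - 838 i \sqrt{202} \approx 370.0 - 11910.0 i$)
$\left(J + W\right) + 1979815 = \left(\left(370 - 838 i \sqrt{202}\right) + 16924999\right) + 1979815 = \left(16925369 - 838 i \sqrt{202}\right) + 1979815 = 18905184 - 838 i \sqrt{202}$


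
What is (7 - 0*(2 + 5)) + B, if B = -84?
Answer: -77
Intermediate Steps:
(7 - 0*(2 + 5)) + B = (7 - 0*(2 + 5)) - 84 = (7 - 0*7) - 84 = (7 - 1*0) - 84 = (7 + 0) - 84 = 7 - 84 = -77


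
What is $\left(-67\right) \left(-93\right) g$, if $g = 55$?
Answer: $342705$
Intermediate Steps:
$\left(-67\right) \left(-93\right) g = \left(-67\right) \left(-93\right) 55 = 6231 \cdot 55 = 342705$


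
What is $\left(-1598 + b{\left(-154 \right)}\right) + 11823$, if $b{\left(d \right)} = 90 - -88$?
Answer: $10403$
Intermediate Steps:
$b{\left(d \right)} = 178$ ($b{\left(d \right)} = 90 + 88 = 178$)
$\left(-1598 + b{\left(-154 \right)}\right) + 11823 = \left(-1598 + 178\right) + 11823 = -1420 + 11823 = 10403$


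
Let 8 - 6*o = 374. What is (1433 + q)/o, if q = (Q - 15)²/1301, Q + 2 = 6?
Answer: -1864454/79361 ≈ -23.493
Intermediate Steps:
o = -61 (o = 4/3 - ⅙*374 = 4/3 - 187/3 = -61)
Q = 4 (Q = -2 + 6 = 4)
q = 121/1301 (q = (4 - 15)²/1301 = (-11)²*(1/1301) = 121*(1/1301) = 121/1301 ≈ 0.093005)
(1433 + q)/o = (1433 + 121/1301)/(-61) = (1864454/1301)*(-1/61) = -1864454/79361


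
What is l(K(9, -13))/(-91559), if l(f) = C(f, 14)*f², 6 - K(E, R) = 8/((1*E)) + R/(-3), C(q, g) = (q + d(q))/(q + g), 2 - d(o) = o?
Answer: -14/15656589 ≈ -8.9419e-7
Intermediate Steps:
d(o) = 2 - o
C(q, g) = 2/(g + q) (C(q, g) = (q + (2 - q))/(q + g) = 2/(g + q))
K(E, R) = 6 - 8/E + R/3 (K(E, R) = 6 - (8/((1*E)) + R/(-3)) = 6 - (8/E + R*(-⅓)) = 6 - (8/E - R/3) = 6 + (-8/E + R/3) = 6 - 8/E + R/3)
l(f) = 2*f²/(14 + f) (l(f) = (2/(14 + f))*f² = 2*f²/(14 + f))
l(K(9, -13))/(-91559) = (2*(6 - 8/9 + (⅓)*(-13))²/(14 + (6 - 8/9 + (⅓)*(-13))))/(-91559) = (2*(6 - 8*⅑ - 13/3)²/(14 + (6 - 8*⅑ - 13/3)))*(-1/91559) = (2*(6 - 8/9 - 13/3)²/(14 + (6 - 8/9 - 13/3)))*(-1/91559) = (2*(7/9)²/(14 + 7/9))*(-1/91559) = (2*(49/81)/(133/9))*(-1/91559) = (2*(49/81)*(9/133))*(-1/91559) = (14/171)*(-1/91559) = -14/15656589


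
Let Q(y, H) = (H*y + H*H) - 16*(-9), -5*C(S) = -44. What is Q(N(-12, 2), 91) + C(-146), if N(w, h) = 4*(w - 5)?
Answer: 11229/5 ≈ 2245.8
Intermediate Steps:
N(w, h) = -20 + 4*w (N(w, h) = 4*(-5 + w) = -20 + 4*w)
C(S) = 44/5 (C(S) = -⅕*(-44) = 44/5)
Q(y, H) = 144 + H² + H*y (Q(y, H) = (H*y + H²) + 144 = (H² + H*y) + 144 = 144 + H² + H*y)
Q(N(-12, 2), 91) + C(-146) = (144 + 91² + 91*(-20 + 4*(-12))) + 44/5 = (144 + 8281 + 91*(-20 - 48)) + 44/5 = (144 + 8281 + 91*(-68)) + 44/5 = (144 + 8281 - 6188) + 44/5 = 2237 + 44/5 = 11229/5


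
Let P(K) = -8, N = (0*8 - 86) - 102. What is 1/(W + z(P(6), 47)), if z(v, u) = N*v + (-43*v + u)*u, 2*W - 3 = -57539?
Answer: -1/8887 ≈ -0.00011252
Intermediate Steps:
W = -28768 (W = 3/2 + (½)*(-57539) = 3/2 - 57539/2 = -28768)
N = -188 (N = (0 - 86) - 102 = -86 - 102 = -188)
z(v, u) = -188*v + u*(u - 43*v) (z(v, u) = -188*v + (-43*v + u)*u = -188*v + (u - 43*v)*u = -188*v + u*(u - 43*v))
1/(W + z(P(6), 47)) = 1/(-28768 + (47² - 188*(-8) - 43*47*(-8))) = 1/(-28768 + (2209 + 1504 + 16168)) = 1/(-28768 + 19881) = 1/(-8887) = -1/8887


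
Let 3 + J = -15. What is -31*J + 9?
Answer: 567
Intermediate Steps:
J = -18 (J = -3 - 15 = -18)
-31*J + 9 = -31*(-18) + 9 = 558 + 9 = 567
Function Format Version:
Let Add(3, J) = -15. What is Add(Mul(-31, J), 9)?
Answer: 567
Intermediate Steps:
J = -18 (J = Add(-3, -15) = -18)
Add(Mul(-31, J), 9) = Add(Mul(-31, -18), 9) = Add(558, 9) = 567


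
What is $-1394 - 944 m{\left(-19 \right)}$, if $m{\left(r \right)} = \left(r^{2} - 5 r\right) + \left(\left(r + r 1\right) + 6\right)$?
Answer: $-401650$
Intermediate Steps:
$m{\left(r \right)} = 6 + r^{2} - 3 r$ ($m{\left(r \right)} = \left(r^{2} - 5 r\right) + \left(\left(r + r\right) + 6\right) = \left(r^{2} - 5 r\right) + \left(2 r + 6\right) = \left(r^{2} - 5 r\right) + \left(6 + 2 r\right) = 6 + r^{2} - 3 r$)
$-1394 - 944 m{\left(-19 \right)} = -1394 - 944 \left(6 + \left(-19\right)^{2} - -57\right) = -1394 - 944 \left(6 + 361 + 57\right) = -1394 - 400256 = -401650$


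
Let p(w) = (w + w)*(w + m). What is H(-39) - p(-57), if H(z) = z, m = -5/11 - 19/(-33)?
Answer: -71755/11 ≈ -6523.2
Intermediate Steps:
m = 4/33 (m = -5*1/11 - 19*(-1/33) = -5/11 + 19/33 = 4/33 ≈ 0.12121)
p(w) = 2*w*(4/33 + w) (p(w) = (w + w)*(w + 4/33) = (2*w)*(4/33 + w) = 2*w*(4/33 + w))
H(-39) - p(-57) = -39 - 2*(-57)*(4 + 33*(-57))/33 = -39 - 2*(-57)*(4 - 1881)/33 = -39 - 2*(-57)*(-1877)/33 = -39 - 1*71326/11 = -39 - 71326/11 = -71755/11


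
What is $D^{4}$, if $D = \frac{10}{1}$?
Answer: $10000$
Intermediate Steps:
$D = 10$ ($D = 10 \cdot 1 = 10$)
$D^{4} = 10^{4} = 10000$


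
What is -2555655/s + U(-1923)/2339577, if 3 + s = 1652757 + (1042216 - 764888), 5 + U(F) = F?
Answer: -5982872856031/4515575455314 ≈ -1.3249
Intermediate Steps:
U(F) = -5 + F
s = 1930082 (s = -3 + (1652757 + (1042216 - 764888)) = -3 + (1652757 + 277328) = -3 + 1930085 = 1930082)
-2555655/s + U(-1923)/2339577 = -2555655/1930082 + (-5 - 1923)/2339577 = -2555655*1/1930082 - 1928*1/2339577 = -2555655/1930082 - 1928/2339577 = -5982872856031/4515575455314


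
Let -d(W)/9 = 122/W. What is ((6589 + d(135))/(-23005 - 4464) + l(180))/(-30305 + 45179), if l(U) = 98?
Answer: 40280717/6128608590 ≈ 0.0065726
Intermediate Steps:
d(W) = -1098/W
((6589 + d(135))/(-23005 - 4464) + l(180))/(-30305 + 45179) = ((6589 - 1098/135)/(-23005 - 4464) + 98)/(-30305 + 45179) = ((6589 - 1098*1/135)/(-27469) + 98)/14874 = ((6589 - 122/15)*(-1/27469) + 98)*(1/14874) = ((98713/15)*(-1/27469) + 98)*(1/14874) = (-98713/412035 + 98)*(1/14874) = (40280717/412035)*(1/14874) = 40280717/6128608590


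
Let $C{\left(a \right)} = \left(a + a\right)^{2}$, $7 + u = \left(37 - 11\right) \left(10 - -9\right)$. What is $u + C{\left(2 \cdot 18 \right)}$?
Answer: $5671$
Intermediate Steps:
$u = 487$ ($u = -7 + \left(37 - 11\right) \left(10 - -9\right) = -7 + 26 \left(10 + 9\right) = -7 + 26 \cdot 19 = -7 + 494 = 487$)
$C{\left(a \right)} = 4 a^{2}$ ($C{\left(a \right)} = \left(2 a\right)^{2} = 4 a^{2}$)
$u + C{\left(2 \cdot 18 \right)} = 487 + 4 \left(2 \cdot 18\right)^{2} = 487 + 4 \cdot 36^{2} = 487 + 4 \cdot 1296 = 487 + 5184 = 5671$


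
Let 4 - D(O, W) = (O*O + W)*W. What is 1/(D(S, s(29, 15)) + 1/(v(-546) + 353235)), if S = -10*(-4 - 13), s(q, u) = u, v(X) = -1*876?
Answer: -352359/152825497838 ≈ -2.3056e-6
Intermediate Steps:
v(X) = -876
S = 170 (S = -10*(-17) = 170)
D(O, W) = 4 - W*(W + O**2) (D(O, W) = 4 - (O*O + W)*W = 4 - (O**2 + W)*W = 4 - (W + O**2)*W = 4 - W*(W + O**2))
1/(D(S, s(29, 15)) + 1/(v(-546) + 353235)) = 1/((4 - 1*15**2 - 1*15*170**2) + 1/(-876 + 353235)) = 1/((4 - 1*225 - 1*15*28900) + 1/352359) = 1/((4 - 225 - 433500) + 1/352359) = 1/(-433721 + 1/352359) = 1/(-152825497838/352359) = -352359/152825497838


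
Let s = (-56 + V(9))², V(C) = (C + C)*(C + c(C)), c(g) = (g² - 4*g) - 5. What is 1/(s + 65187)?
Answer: 1/747463 ≈ 1.3379e-6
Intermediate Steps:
c(g) = -5 + g² - 4*g
V(C) = 2*C*(-5 + C² - 3*C) (V(C) = (C + C)*(C + (-5 + C² - 4*C)) = (2*C)*(-5 + C² - 3*C) = 2*C*(-5 + C² - 3*C))
s = 682276 (s = (-56 + 2*9*(-5 + 9² - 3*9))² = (-56 + 2*9*(-5 + 81 - 27))² = (-56 + 2*9*49)² = (-56 + 882)² = 826² = 682276)
1/(s + 65187) = 1/(682276 + 65187) = 1/747463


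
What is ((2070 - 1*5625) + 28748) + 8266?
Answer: 33459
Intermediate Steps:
((2070 - 1*5625) + 28748) + 8266 = ((2070 - 5625) + 28748) + 8266 = (-3555 + 28748) + 8266 = 25193 + 8266 = 33459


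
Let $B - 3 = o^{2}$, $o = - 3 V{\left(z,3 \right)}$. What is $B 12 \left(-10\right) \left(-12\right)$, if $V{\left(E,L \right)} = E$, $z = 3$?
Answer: $120960$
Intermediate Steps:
$o = -9$ ($o = \left(-3\right) 3 = -9$)
$B = 84$ ($B = 3 + \left(-9\right)^{2} = 3 + 81 = 84$)
$B 12 \left(-10\right) \left(-12\right) = 84 \cdot 12 \left(-10\right) \left(-12\right) = 84 \left(\left(-120\right) \left(-12\right)\right) = 84 \cdot 1440 = 120960$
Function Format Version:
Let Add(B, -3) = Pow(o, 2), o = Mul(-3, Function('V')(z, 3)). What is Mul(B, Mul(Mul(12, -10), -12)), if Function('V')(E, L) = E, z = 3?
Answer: 120960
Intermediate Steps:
o = -9 (o = Mul(-3, 3) = -9)
B = 84 (B = Add(3, Pow(-9, 2)) = Add(3, 81) = 84)
Mul(B, Mul(Mul(12, -10), -12)) = Mul(84, Mul(Mul(12, -10), -12)) = Mul(84, Mul(-120, -12)) = Mul(84, 1440) = 120960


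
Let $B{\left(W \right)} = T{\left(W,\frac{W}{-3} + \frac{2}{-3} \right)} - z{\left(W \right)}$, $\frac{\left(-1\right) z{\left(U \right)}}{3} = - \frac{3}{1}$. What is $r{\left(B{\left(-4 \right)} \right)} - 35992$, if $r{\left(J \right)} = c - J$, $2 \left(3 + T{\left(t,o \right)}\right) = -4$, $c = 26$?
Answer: $-35952$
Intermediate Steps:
$T{\left(t,o \right)} = -5$ ($T{\left(t,o \right)} = -3 + \frac{1}{2} \left(-4\right) = -3 - 2 = -5$)
$z{\left(U \right)} = 9$ ($z{\left(U \right)} = - 3 \left(- \frac{3}{1}\right) = - 3 \left(\left(-3\right) 1\right) = \left(-3\right) \left(-3\right) = 9$)
$B{\left(W \right)} = -14$ ($B{\left(W \right)} = -5 - 9 = -14$)
$r{\left(J \right)} = 26 - J$
$r{\left(B{\left(-4 \right)} \right)} - 35992 = \left(26 - -14\right) - 35992 = \left(26 + 14\right) - 35992 = 40 - 35992 = -35952$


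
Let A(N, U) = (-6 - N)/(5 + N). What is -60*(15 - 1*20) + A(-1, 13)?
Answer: 1195/4 ≈ 298.75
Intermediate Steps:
A(N, U) = (-6 - N)/(5 + N)
-60*(15 - 1*20) + A(-1, 13) = -60*(15 - 1*20) + (-6 - 1*(-1))/(5 - 1) = -60*(15 - 20) + (-6 + 1)/4 = -60*(-5) + (¼)*(-5) = 300 - 5/4 = 1195/4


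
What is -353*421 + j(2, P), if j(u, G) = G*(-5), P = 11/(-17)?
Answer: -2526366/17 ≈ -1.4861e+5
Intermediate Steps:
P = -11/17 (P = 11*(-1/17) = -11/17 ≈ -0.64706)
j(u, G) = -5*G
-353*421 + j(2, P) = -353*421 - 5*(-11/17) = -148613 + 55/17 = -2526366/17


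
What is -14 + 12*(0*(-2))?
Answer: -14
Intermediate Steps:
-14 + 12*(0*(-2)) = -14 + 12*0 = -14 + 0 = -14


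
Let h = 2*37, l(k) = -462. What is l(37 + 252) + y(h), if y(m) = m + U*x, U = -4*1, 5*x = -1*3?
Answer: -1928/5 ≈ -385.60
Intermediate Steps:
x = -⅗ (x = (-1*3)/5 = (⅕)*(-3) = -⅗ ≈ -0.60000)
U = -4
h = 74
y(m) = 12/5 + m (y(m) = m - 4*(-⅗) = m + 12/5 = 12/5 + m)
l(37 + 252) + y(h) = -462 + (12/5 + 74) = -462 + 382/5 = -1928/5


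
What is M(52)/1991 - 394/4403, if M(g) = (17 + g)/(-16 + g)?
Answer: -9312179/105196476 ≈ -0.088522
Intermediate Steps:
M(g) = (17 + g)/(-16 + g)
M(52)/1991 - 394/4403 = ((17 + 52)/(-16 + 52))/1991 - 394/4403 = (69/36)*(1/1991) - 394*1/4403 = ((1/36)*69)*(1/1991) - 394/4403 = (23/12)*(1/1991) - 394/4403 = 23/23892 - 394/4403 = -9312179/105196476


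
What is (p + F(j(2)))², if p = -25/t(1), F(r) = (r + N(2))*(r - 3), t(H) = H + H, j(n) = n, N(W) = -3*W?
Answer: 289/4 ≈ 72.250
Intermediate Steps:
t(H) = 2*H
F(r) = (-6 + r)*(-3 + r) (F(r) = (r - 3*2)*(r - 3) = (r - 6)*(-3 + r) = (-6 + r)*(-3 + r))
p = -25/2 (p = -25/(2*1) = -25/2 ≈ -12.500)
(p + F(j(2)))² = (-25/2 + (18 + 2² - 9*2))² = (-25/2 + (18 + 4 - 18))² = (-25/2 + 4)² = (-17/2)² = 289/4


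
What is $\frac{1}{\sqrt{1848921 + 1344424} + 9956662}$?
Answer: $\frac{9956662}{99135114988899} - \frac{\sqrt{3193345}}{99135114988899} \approx 1.0042 \cdot 10^{-7}$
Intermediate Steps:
$\frac{1}{\sqrt{1848921 + 1344424} + 9956662} = \frac{1}{\sqrt{3193345} + 9956662} = \frac{1}{9956662 + \sqrt{3193345}}$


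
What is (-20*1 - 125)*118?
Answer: -17110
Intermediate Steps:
(-20*1 - 125)*118 = (-20 - 125)*118 = -145*118 = -17110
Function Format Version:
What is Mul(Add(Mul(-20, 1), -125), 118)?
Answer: -17110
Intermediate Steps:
Mul(Add(Mul(-20, 1), -125), 118) = Mul(Add(-20, -125), 118) = Mul(-145, 118) = -17110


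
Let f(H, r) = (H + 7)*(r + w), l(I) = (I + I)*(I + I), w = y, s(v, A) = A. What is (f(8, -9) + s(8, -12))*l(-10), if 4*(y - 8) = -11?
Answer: -27300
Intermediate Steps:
y = 21/4 (y = 8 + (¼)*(-11) = 8 - 11/4 = 21/4 ≈ 5.2500)
w = 21/4 ≈ 5.2500
l(I) = 4*I² (l(I) = (2*I)*(2*I) = 4*I²)
f(H, r) = (7 + H)*(21/4 + r) (f(H, r) = (H + 7)*(r + 21/4) = (7 + H)*(21/4 + r))
(f(8, -9) + s(8, -12))*l(-10) = ((147/4 + 7*(-9) + (21/4)*8 + 8*(-9)) - 12)*(4*(-10)²) = ((147/4 - 63 + 42 - 72) - 12)*(4*100) = (-225/4 - 12)*400 = -273/4*400 = -27300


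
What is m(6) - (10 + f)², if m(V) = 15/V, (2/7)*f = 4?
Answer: -1147/2 ≈ -573.50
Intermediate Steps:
f = 14 (f = (7/2)*4 = 14)
m(6) - (10 + f)² = 15/6 - (10 + 14)² = 15*(⅙) - 1*24² = 5/2 - 1*576 = 5/2 - 576 = -1147/2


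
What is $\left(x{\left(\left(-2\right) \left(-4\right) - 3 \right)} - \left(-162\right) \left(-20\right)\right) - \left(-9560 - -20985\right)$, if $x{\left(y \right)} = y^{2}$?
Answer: $-14640$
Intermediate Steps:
$\left(x{\left(\left(-2\right) \left(-4\right) - 3 \right)} - \left(-162\right) \left(-20\right)\right) - \left(-9560 - -20985\right) = \left(\left(\left(-2\right) \left(-4\right) - 3\right)^{2} - \left(-162\right) \left(-20\right)\right) - \left(-9560 - -20985\right) = \left(\left(8 - 3\right)^{2} - 3240\right) - \left(-9560 + 20985\right) = \left(5^{2} - 3240\right) - 11425 = \left(25 - 3240\right) - 11425 = -3215 - 11425 = -14640$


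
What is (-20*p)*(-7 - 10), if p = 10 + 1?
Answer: 3740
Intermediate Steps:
p = 11
(-20*p)*(-7 - 10) = (-20*11)*(-7 - 10) = -220*(-17) = 3740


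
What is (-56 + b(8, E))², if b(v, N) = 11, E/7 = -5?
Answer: 2025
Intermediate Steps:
E = -35 (E = 7*(-5) = -35)
(-56 + b(8, E))² = (-56 + 11)² = (-45)² = 2025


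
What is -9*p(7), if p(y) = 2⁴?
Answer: -144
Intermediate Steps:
p(y) = 16
-9*p(7) = -9*16 = -144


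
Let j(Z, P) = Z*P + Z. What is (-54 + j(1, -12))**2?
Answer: 4225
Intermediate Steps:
j(Z, P) = Z + P*Z (j(Z, P) = P*Z + Z = Z + P*Z)
(-54 + j(1, -12))**2 = (-54 + 1*(1 - 12))**2 = (-54 + 1*(-11))**2 = (-54 - 11)**2 = (-65)**2 = 4225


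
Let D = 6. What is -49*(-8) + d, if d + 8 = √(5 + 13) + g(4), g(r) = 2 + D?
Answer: 392 + 3*√2 ≈ 396.24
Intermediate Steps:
g(r) = 8 (g(r) = 2 + 6 = 8)
d = 3*√2 (d = -8 + (√(5 + 13) + 8) = -8 + (√18 + 8) = -8 + (3*√2 + 8) = -8 + (8 + 3*√2) = 3*√2 ≈ 4.2426)
-49*(-8) + d = -49*(-8) + 3*√2 = 392 + 3*√2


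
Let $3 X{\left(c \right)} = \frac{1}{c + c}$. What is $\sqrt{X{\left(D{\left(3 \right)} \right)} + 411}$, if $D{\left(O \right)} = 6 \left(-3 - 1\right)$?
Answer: $\frac{\sqrt{59183}}{12} \approx 20.273$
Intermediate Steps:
$D{\left(O \right)} = -24$ ($D{\left(O \right)} = 6 \left(-4\right) = -24$)
$X{\left(c \right)} = \frac{1}{6 c}$ ($X{\left(c \right)} = \frac{1}{3 \left(c + c\right)} = \frac{1}{3 \cdot 2 c} = \frac{\frac{1}{2} \frac{1}{c}}{3} = \frac{1}{6 c}$)
$\sqrt{X{\left(D{\left(3 \right)} \right)} + 411} = \sqrt{\frac{1}{6 \left(-24\right)} + 411} = \sqrt{\frac{1}{6} \left(- \frac{1}{24}\right) + 411} = \sqrt{- \frac{1}{144} + 411} = \sqrt{\frac{59183}{144}} = \frac{\sqrt{59183}}{12}$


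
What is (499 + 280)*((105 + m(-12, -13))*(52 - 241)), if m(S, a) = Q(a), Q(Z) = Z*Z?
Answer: -40341294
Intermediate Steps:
Q(Z) = Z²
m(S, a) = a²
(499 + 280)*((105 + m(-12, -13))*(52 - 241)) = (499 + 280)*((105 + (-13)²)*(52 - 241)) = 779*((105 + 169)*(-189)) = 779*(274*(-189)) = 779*(-51786) = -40341294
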